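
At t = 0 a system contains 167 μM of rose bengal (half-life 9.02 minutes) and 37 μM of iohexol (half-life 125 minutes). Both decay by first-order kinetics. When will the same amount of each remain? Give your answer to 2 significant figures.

Set 167·(1/2)^(t/9.02) = 37·(1/2)^(t/125).
Taking log₂: log₂(167/37) = t·(1/9.02 − 1/125).
log₂(4.5135) = 2.1743; 1/9.02 − 1/125 = 0.10286.
t = 2.1743 / 0.10286 ≈ 21.137 minutes.

21 minutes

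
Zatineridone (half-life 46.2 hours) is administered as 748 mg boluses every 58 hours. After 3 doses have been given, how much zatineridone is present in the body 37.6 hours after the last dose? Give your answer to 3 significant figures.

The 3 doses were given 153.6, 95.6, 37.6 hours ago.
Total = 748·(1/2)^(153.6/46.2) + 748·(1/2)^(95.6/46.2) + 748·(1/2)^(37.6/46.2)
      = 74.658 + 178.23 + 425.51 ≈ 678.4 mg.

678 mg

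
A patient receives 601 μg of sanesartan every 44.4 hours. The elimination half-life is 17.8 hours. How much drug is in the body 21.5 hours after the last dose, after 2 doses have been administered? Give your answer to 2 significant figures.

The 2 doses were given 65.9, 21.5 hours ago.
Total = 601·(1/2)^(65.9/17.8) + 601·(1/2)^(21.5/17.8)
      = 46.173 + 260.18 ≈ 306.35 μg.

310 μg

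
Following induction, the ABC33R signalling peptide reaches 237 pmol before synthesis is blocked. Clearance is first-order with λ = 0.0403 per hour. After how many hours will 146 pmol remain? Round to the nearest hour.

t½ = ln 2 / λ = 0.69315 / 0.0403 ≈ 17.2 hours.
Fraction remaining = 146/237 ≈ 0.61603.
n = log₂(237/146) = ln(1.6233)/ln 2 ≈ 0.69892 half-lives.
t = n × t½ = 0.69892 × 17.2 ≈ 12.021 hours.

12 hours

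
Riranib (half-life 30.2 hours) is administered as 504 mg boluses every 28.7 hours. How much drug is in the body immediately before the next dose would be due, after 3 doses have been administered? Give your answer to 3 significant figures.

466 mg

The 3 doses were given 86.1, 57.4, 28.7 hours ago.
Total = 504·(1/2)^(86.1/30.2) + 504·(1/2)^(57.4/30.2) + 504·(1/2)^(28.7/30.2)
      = 69.855 + 134.98 + 260.83 ≈ 465.66 mg.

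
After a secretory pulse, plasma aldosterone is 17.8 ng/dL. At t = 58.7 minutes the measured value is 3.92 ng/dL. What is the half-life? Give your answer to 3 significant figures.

A/A₀ = 3.92/17.8 ≈ 0.22022.
n = log₂(4.5408) ≈ 2.183 half-lives elapsed in 58.7 minutes.
t½ = 58.7/2.183 ≈ 26.89 minutes.

26.9 minutes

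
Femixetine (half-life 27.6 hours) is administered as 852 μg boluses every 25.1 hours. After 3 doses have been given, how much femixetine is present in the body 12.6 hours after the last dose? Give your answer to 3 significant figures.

1130 μg

The 3 doses were given 62.8, 37.7, 12.6 hours ago.
Total = 852·(1/2)^(62.8/27.6) + 852·(1/2)^(37.7/27.6) + 852·(1/2)^(12.6/27.6)
      = 175.99 + 330.56 + 620.89 ≈ 1127.4 μg.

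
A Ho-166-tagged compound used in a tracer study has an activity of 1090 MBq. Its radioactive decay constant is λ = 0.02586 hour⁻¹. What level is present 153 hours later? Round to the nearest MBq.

21 MBq

t½ = ln 2 / λ = 0.69315 / 0.02586 ≈ 26.804 hours.
Number of half-lives: n = 153/26.804 ≈ 5.7081.
Remaining = 1090 × (1/2)^5.7081 = 1090 × 0.019128 ≈ 20.85 MBq.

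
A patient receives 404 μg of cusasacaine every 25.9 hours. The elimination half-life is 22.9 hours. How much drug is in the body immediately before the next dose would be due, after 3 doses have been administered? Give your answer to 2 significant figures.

310 μg

The 3 doses were given 77.7, 51.8, 25.9 hours ago.
Total = 404·(1/2)^(77.7/22.9) + 404·(1/2)^(51.8/22.9) + 404·(1/2)^(25.9/22.9)
      = 38.458 + 84.227 + 184.47 ≈ 307.15 μg.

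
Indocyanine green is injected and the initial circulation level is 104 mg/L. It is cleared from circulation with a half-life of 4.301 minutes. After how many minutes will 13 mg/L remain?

12.903 minutes

13/104 = 1/8, so 3 half-lives have elapsed.
t = 3 × 4.301 = 12.903 minutes.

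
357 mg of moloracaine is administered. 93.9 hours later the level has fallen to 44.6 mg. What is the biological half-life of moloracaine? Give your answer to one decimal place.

31.3 hours

A/A₀ = 44.6/357 ≈ 0.12493.
n = log₂(8.0045) ≈ 3.0008 half-lives elapsed in 93.9 hours.
t½ = 93.9/3.0008 ≈ 31.292 hours.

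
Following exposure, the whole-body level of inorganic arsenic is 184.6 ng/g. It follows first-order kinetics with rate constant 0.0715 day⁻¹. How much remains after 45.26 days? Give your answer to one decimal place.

t½ = ln 2 / k = 0.69315 / 0.0715 ≈ 9.6944 days.
Number of half-lives: n = 45.26/9.6944 ≈ 4.6687.
Remaining = 184.6 × (1/2)^4.6687 = 184.6 × 0.039317 ≈ 7.258 ng/g.

7.3 ng/g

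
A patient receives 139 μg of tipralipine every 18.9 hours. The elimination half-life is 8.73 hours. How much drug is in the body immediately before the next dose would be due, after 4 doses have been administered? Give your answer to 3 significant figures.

The 4 doses were given 75.6, 56.7, 37.8, 18.9 hours ago.
Total = 139·(1/2)^(75.6/8.73) + 139·(1/2)^(56.7/8.73) + 139·(1/2)^(37.8/8.73) + 139·(1/2)^(18.9/8.73)
      = 0.34368 + 1.5412 + 6.9117 + 30.996 ≈ 39.792 μg.

39.8 μg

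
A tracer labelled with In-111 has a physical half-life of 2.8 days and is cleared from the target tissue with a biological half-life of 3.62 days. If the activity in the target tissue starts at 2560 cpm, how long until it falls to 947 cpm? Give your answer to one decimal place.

2.3 days

1/t_eff = 1/t_phys + 1/t_biol = 1/2.8 + 1/3.62 = 0.63339 per day.
t_eff = 2.8 × 3.62 / (2.8 + 3.62) ≈ 1.5788 days.
n = log₂(2560/947) ≈ 1.4347; t = 1.4347 × 1.5788 ≈ 2.2651 days.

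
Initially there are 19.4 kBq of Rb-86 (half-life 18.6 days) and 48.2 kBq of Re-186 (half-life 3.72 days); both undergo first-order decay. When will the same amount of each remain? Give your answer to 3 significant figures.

Set 19.4·(1/2)^(t/18.6) = 48.2·(1/2)^(t/3.72).
Taking log₂: log₂(19.4/48.2) = t·(1/18.6 − 1/3.72).
log₂(0.40249) = -1.313; 1/18.6 − 1/3.72 = -0.21505.
t = -1.313 / -0.21505 ≈ 6.1053 days.

6.11 days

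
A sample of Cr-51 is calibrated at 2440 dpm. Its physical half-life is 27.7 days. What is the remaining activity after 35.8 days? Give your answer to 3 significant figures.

Number of half-lives: n = 35.8/27.7 ≈ 1.2924.
Remaining = 2440 × (1/2)^1.2924 = 2440 × 0.40827 ≈ 996.17 dpm.

996 dpm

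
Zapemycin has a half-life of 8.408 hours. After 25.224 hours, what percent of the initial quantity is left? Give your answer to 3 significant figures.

12.5%

n = 25.224/8.408 ≈ 3 half-lives.
Fraction remaining = (1/2)^3 ≈ 0.125, i.e. 12.5%.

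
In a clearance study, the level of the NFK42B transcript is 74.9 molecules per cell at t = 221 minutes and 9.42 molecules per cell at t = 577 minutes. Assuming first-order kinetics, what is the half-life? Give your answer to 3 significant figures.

119 minutes

Over Δt = 577 − 221 = 356 minutes, the level fell by a factor of 74.9/9.42 ≈ 7.9512.
n = log₂(7.9512) ≈ 2.9912 half-lives, so t½ = 356/2.9912 ≈ 119.02 minutes.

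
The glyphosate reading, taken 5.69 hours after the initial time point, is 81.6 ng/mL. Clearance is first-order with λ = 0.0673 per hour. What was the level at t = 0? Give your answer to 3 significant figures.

120 ng/mL

t½ = ln 2 / λ = 0.69315 / 0.0673 ≈ 10.299 hours.
Number of half-lives elapsed: n = 5.69/10.299 ≈ 0.55246.
A₀ = A × 2^n = 81.6 × 2^0.55246 = 81.6 × 1.4666 ≈ 119.67 ng/mL.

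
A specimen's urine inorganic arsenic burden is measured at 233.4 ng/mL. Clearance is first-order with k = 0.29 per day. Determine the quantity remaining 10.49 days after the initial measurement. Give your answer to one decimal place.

t½ = ln 2 / k = 0.69315 / 0.29 ≈ 2.3902 days.
Number of half-lives: n = 10.49/2.3902 ≈ 4.3888.
Remaining = 233.4 × (1/2)^4.3888 = 233.4 × 0.047735 ≈ 11.141 ng/mL.

11.1 ng/mL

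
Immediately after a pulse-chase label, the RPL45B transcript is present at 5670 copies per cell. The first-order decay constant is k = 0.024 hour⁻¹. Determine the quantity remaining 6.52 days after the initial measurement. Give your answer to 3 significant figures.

t½ = ln 2 / k = 0.69315 / 0.024 ≈ 28.881 hours.
Convert the elapsed time: 6.52 days = 156.48 hours.
Number of half-lives: n = 156.48/28.881 ≈ 5.4181.
Remaining = 5670 × (1/2)^5.4181 = 5670 × 0.023388 ≈ 132.61 copies per cell.

133 copies per cell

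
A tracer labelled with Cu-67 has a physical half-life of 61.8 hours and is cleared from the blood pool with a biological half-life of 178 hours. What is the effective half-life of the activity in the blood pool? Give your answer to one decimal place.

1/t_eff = 1/t_phys + 1/t_biol = 1/61.8 + 1/178 = 0.021799 per hour.
t_eff = 61.8 × 178 / (61.8 + 178) ≈ 45.873 hours.

45.9 hours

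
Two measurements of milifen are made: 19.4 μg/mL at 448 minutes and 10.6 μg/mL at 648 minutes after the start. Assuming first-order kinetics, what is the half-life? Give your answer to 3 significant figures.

Over Δt = 648 − 448 = 200 minutes, the level fell by a factor of 19.4/10.6 ≈ 1.8302.
n = log₂(1.8302) ≈ 0.87199 half-lives, so t½ = 200/0.87199 ≈ 229.36 minutes.

229 minutes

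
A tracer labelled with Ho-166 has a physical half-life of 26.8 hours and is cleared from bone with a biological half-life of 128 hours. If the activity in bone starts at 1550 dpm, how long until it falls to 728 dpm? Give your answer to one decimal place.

24.2 hours

1/t_eff = 1/t_phys + 1/t_biol = 1/26.8 + 1/128 = 0.045126 per hour.
t_eff = 26.8 × 128 / (26.8 + 128) ≈ 22.16 hours.
n = log₂(1550/728) ≈ 1.0903; t = 1.0903 × 22.16 ≈ 24.16 hours.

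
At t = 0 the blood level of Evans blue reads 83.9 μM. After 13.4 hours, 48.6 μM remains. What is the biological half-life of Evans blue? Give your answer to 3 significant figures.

A/A₀ = 48.6/83.9 ≈ 0.57926.
n = log₂(1.7263) ≈ 0.78771 half-lives elapsed in 13.4 hours.
t½ = 13.4/0.78771 ≈ 17.011 hours.

17.0 hours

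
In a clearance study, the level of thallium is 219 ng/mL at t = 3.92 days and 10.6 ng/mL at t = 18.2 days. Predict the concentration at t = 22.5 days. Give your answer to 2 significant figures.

4.3 ng/mL

Over Δt = 18.2 − 3.92 = 14.28 days, the level fell by a factor of 219/10.6 ≈ 20.66.
n = log₂(20.66) ≈ 4.3688 half-lives, so t½ = 14.28/4.3688 ≈ 3.2686 days.
From t = 18.2 to t = 22.5: 10.6 × (1/2)^((22.5−18.2)/3.2686) ≈ 4.2588 ng/mL.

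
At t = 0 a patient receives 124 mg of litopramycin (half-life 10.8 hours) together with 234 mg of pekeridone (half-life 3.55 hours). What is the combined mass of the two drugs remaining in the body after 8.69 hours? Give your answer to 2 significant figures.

litopramycin: 124 × (1/2)^(8.69/10.8) = 124 × (1/2)^0.80463 ≈ 70.991 mg.
pekeridone: 234 × (1/2)^(8.69/3.55) = 234 × (1/2)^2.4479 ≈ 42.887 mg.
Total = 70.991 + 42.887 ≈ 113.88 mg.

110 mg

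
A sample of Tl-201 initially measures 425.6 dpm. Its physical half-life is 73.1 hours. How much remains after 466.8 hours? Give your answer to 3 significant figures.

5.09 dpm

Number of half-lives: n = 466.8/73.1 ≈ 6.3858.
Remaining = 425.6 × (1/2)^6.3858 = 425.6 × 0.011959 ≈ 5.0897 dpm.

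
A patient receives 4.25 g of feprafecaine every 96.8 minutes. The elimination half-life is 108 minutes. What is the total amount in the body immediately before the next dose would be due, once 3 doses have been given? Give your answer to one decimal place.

4.2 g

The 3 doses were given 290.4, 193.6, 96.8 minutes ago.
Total = 4.25·(1/2)^(290.4/108) + 4.25·(1/2)^(193.6/108) + 4.25·(1/2)^(96.8/108)
      = 0.6591 + 1.2268 + 2.2834 ≈ 4.1692 g.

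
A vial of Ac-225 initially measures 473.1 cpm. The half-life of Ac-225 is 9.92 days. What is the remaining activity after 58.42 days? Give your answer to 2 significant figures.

Number of half-lives: n = 58.42/9.92 ≈ 5.8891.
Remaining = 473.1 × (1/2)^5.8891 = 473.1 × 0.016873 ≈ 7.9828 cpm.

8.0 cpm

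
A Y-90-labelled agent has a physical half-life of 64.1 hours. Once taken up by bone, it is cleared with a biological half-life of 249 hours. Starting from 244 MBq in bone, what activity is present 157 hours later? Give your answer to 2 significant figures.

1/t_eff = 1/t_phys + 1/t_biol = 1/64.1 + 1/249 = 0.019617 per hour.
t_eff = 64.1 × 249 / (64.1 + 249) ≈ 50.977 hours.
Remaining = 244 × (1/2)^(157/50.977) = 244 × (1/2)^3.0798 ≈ 28.858 MBq.

29 MBq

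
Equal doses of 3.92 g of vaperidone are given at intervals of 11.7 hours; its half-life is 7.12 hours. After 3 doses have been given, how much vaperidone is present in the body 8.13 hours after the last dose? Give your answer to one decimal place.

The 3 doses were given 31.53, 19.83, 8.13 hours ago.
Total = 3.92·(1/2)^(31.53/7.12) + 3.92·(1/2)^(19.83/7.12) + 3.92·(1/2)^(8.13/7.12)
      = 0.18206 + 0.5687 + 1.7765 ≈ 2.5272 g.

2.5 g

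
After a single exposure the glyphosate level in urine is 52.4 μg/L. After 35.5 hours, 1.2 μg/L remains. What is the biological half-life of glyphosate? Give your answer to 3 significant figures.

A/A₀ = 1.2/52.4 ≈ 0.022901.
n = log₂(43.667) ≈ 5.4485 half-lives elapsed in 35.5 hours.
t½ = 35.5/5.4485 ≈ 6.5156 hours.

6.52 hours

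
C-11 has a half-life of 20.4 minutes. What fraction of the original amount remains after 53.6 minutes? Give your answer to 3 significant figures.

n = 53.6/20.4 ≈ 2.6275 half-lives.
Fraction remaining = (1/2)^2.6275 ≈ 0.16183.

0.162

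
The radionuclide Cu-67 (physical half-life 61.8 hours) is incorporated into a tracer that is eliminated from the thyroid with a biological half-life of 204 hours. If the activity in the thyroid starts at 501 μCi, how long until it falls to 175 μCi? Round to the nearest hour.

72 hours

1/t_eff = 1/t_phys + 1/t_biol = 1/61.8 + 1/204 = 0.021083 per hour.
t_eff = 61.8 × 204 / (61.8 + 204) ≈ 47.431 hours.
n = log₂(501/175) ≈ 1.5175; t = 1.5175 × 47.431 ≈ 71.975 hours.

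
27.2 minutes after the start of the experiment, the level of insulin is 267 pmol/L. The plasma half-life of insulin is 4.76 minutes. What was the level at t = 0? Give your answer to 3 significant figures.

14000 pmol/L

Number of half-lives elapsed: n = 27.2/4.76 ≈ 5.7143.
A₀ = A × 2^n = 267 × 2^5.7143 = 267 × 52.501 ≈ 14018 pmol/L.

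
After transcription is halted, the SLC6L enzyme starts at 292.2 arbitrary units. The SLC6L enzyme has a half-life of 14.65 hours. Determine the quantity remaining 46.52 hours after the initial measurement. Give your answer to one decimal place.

32.3 arbitrary units

Number of half-lives: n = 46.52/14.65 ≈ 3.1754.
Remaining = 292.2 × (1/2)^3.1754 = 292.2 × 0.11069 ≈ 32.343 arbitrary units.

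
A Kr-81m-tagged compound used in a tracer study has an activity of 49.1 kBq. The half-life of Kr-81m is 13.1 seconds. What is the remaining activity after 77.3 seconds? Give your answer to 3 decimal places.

0.822 kBq

Number of half-lives: n = 77.3/13.1 ≈ 5.9008.
Remaining = 49.1 × (1/2)^5.9008 = 49.1 × 0.016738 ≈ 0.82182 kBq.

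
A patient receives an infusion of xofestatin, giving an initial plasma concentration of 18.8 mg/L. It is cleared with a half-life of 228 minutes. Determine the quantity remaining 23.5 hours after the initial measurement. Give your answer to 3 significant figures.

Convert the elapsed time: 23.5 hours = 1410 minutes.
Number of half-lives: n = 1410/228 ≈ 6.1842.
Remaining = 18.8 × (1/2)^6.1842 = 18.8 × 0.013752 ≈ 0.25854 mg/L.

0.259 mg/L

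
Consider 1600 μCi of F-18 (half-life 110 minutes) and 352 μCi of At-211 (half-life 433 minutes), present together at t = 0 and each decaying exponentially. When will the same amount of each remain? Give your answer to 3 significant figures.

Set 1600·(1/2)^(t/110) = 352·(1/2)^(t/433).
Taking log₂: log₂(1600/352) = t·(1/110 − 1/433).
log₂(4.5455) = 2.1844; 1/110 − 1/433 = 0.0067814.
t = 2.1844 / 0.0067814 ≈ 322.12 minutes.

322 minutes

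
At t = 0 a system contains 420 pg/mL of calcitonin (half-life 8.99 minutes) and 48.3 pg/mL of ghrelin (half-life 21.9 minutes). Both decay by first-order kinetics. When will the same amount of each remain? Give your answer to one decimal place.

Set 420·(1/2)^(t/8.99) = 48.3·(1/2)^(t/21.9).
Taking log₂: log₂(420/48.3) = t·(1/8.99 − 1/21.9).
log₂(8.6957) = 3.1203; 1/8.99 − 1/21.9 = 0.065573.
t = 3.1203 / 0.065573 ≈ 47.585 minutes.

47.6 minutes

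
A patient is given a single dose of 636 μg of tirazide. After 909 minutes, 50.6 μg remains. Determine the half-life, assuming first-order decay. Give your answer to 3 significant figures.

A/A₀ = 50.6/636 ≈ 0.07956.
n = log₂(12.569) ≈ 3.6518 half-lives elapsed in 909 minutes.
t½ = 909/3.6518 ≈ 248.92 minutes.

249 minutes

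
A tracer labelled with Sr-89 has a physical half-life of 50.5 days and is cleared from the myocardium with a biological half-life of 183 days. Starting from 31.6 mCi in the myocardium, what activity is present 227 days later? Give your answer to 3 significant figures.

1/t_eff = 1/t_phys + 1/t_biol = 1/50.5 + 1/183 = 0.025266 per day.
t_eff = 50.5 × 183 / (50.5 + 183) ≈ 39.578 days.
Remaining = 31.6 × (1/2)^(227/39.578) = 31.6 × (1/2)^5.7355 ≈ 0.59311 mCi.

0.593 mCi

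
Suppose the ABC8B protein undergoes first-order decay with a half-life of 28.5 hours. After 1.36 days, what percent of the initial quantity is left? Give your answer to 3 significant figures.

1.36 days = 32.64 hours.
n = 32.64/28.5 ≈ 1.1453 half-lives.
Fraction remaining = (1/2)^1.1453 ≈ 0.45211, i.e. 45.211%.

45.2%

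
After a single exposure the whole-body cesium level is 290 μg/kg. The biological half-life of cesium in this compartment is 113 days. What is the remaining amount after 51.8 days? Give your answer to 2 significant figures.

Number of half-lives: n = 51.8/113 ≈ 0.45841.
Remaining = 290 × (1/2)^0.45841 = 290 × 0.72779 ≈ 211.06 μg/kg.

210 μg/kg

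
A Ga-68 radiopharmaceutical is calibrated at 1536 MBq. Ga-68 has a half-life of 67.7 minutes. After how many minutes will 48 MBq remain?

338.5 minutes

48/1536 = 1/32, so 5 half-lives have elapsed.
t = 5 × 67.7 = 338.5 minutes.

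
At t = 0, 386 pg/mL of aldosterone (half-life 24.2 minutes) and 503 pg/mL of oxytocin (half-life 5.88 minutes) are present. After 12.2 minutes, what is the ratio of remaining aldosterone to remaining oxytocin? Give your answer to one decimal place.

2.3

aldosterone: 386 × (1/2)^(12.2/24.2) = 386 × (1/2)^0.50413 ≈ 272.16 pg/mL.
oxytocin: 503 × (1/2)^(12.2/5.88) = 503 × (1/2)^2.0748 ≈ 119.39 pg/mL.
Ratio ≈ 272.16 / 119.39 ≈ 2.2795.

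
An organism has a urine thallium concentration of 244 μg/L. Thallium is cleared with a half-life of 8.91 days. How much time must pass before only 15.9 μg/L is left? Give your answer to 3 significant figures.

35.1 days

Fraction remaining = 15.9/244 ≈ 0.065164.
n = log₂(244/15.9) = ln(15.346)/ln 2 ≈ 3.9398 half-lives.
t = n × t½ = 3.9398 × 8.91 ≈ 35.103 days.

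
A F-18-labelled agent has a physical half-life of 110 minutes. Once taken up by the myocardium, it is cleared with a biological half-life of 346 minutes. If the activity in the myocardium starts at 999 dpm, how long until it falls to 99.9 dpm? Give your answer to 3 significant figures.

277 minutes

1/t_eff = 1/t_phys + 1/t_biol = 1/110 + 1/346 = 0.011981 per minute.
t_eff = 110 × 346 / (110 + 346) ≈ 83.465 minutes.
n = log₂(999/99.9) ≈ 3.3219; t = 3.3219 × 83.465 ≈ 277.26 minutes.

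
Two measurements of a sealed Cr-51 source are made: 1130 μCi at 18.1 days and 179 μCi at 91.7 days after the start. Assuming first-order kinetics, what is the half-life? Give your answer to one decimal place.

Over Δt = 91.7 − 18.1 = 73.6 days, the level fell by a factor of 1130/179 ≈ 6.3128.
n = log₂(6.3128) ≈ 2.6583 half-lives, so t½ = 73.6/2.6583 ≈ 27.687 days.

27.7 days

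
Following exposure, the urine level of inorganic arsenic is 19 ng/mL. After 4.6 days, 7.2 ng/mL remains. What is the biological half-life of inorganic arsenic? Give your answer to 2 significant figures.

A/A₀ = 7.2/19 ≈ 0.37895.
n = log₂(2.6389) ≈ 1.3999 half-lives elapsed in 4.6 days.
t½ = 4.6/1.3999 ≈ 3.2859 days.

3.3 days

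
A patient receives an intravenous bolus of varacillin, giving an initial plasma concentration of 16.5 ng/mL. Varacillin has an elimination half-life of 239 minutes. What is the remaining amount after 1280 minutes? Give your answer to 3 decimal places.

0.403 ng/mL

Number of half-lives: n = 1280/239 ≈ 5.3556.
Remaining = 16.5 × (1/2)^5.3556 = 16.5 × 0.024422 ≈ 0.40297 ng/mL.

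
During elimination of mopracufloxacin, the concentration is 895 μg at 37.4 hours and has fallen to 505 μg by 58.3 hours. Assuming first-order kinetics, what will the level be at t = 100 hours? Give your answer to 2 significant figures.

Over Δt = 58.3 − 37.4 = 20.9 hours, the level fell by a factor of 895/505 ≈ 1.7723.
n = log₂(1.7723) ≈ 0.8256 half-lives, so t½ = 20.9/0.8256 ≈ 25.315 hours.
From t = 58.3 to t = 100: 505 × (1/2)^((100−58.3)/25.315) ≈ 161.22 μg.

160 μg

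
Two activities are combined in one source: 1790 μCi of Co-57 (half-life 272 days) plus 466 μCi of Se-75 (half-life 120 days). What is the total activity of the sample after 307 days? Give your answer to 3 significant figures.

Co-57: 1790 × (1/2)^(307/272) = 1790 × (1/2)^1.1287 ≈ 818.63 μCi.
Se-75: 466 × (1/2)^(307/120) = 466 × (1/2)^2.5583 ≈ 79.114 μCi.
Total = 818.63 + 79.114 ≈ 897.74 μCi.

898 μCi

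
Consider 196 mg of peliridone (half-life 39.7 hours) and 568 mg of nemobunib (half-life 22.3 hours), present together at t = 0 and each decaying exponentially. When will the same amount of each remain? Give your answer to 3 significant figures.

Set 196·(1/2)^(t/39.7) = 568·(1/2)^(t/22.3).
Taking log₂: log₂(196/568) = t·(1/39.7 − 1/22.3).
log₂(0.34507) = -1.535; 1/39.7 − 1/22.3 = -0.019654.
t = -1.535 / -0.019654 ≈ 78.103 hours.

78.1 hours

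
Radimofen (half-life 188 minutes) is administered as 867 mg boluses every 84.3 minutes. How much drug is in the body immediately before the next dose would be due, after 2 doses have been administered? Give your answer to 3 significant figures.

The 2 doses were given 168.6, 84.3 minutes ago.
Total = 867·(1/2)^(168.6/188) + 867·(1/2)^(84.3/188)
      = 465.64 + 635.38 ≈ 1101 mg.

1100 mg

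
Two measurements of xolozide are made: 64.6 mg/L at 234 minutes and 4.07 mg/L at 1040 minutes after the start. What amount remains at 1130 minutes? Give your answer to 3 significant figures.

2.99 mg/L

Over Δt = 1040 − 234 = 806 minutes, the level fell by a factor of 64.6/4.07 ≈ 15.872.
n = log₂(15.872) ≈ 3.9884 half-lives, so t½ = 806/3.9884 ≈ 202.08 minutes.
From t = 1040 to t = 1130: 4.07 × (1/2)^((1130−1040)/202.08) ≈ 2.989 mg/L.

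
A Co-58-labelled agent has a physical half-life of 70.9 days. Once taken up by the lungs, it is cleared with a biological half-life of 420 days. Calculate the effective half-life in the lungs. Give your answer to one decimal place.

60.7 days

1/t_eff = 1/t_phys + 1/t_biol = 1/70.9 + 1/420 = 0.016485 per day.
t_eff = 70.9 × 420 / (70.9 + 420) ≈ 60.66 days.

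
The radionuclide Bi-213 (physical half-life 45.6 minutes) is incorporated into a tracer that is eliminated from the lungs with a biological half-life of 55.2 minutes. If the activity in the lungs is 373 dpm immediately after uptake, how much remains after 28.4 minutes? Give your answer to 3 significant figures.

1/t_eff = 1/t_phys + 1/t_biol = 1/45.6 + 1/55.2 = 0.040046 per minute.
t_eff = 45.6 × 55.2 / (45.6 + 55.2) ≈ 24.971 minutes.
Remaining = 373 × (1/2)^(28.4/24.971) = 373 × (1/2)^1.1373 ≈ 169.57 dpm.

170 dpm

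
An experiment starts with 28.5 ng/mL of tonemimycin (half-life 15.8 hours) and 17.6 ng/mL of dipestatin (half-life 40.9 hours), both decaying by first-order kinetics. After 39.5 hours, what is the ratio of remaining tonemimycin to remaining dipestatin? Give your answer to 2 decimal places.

tonemimycin: 28.5 × (1/2)^(39.5/15.8) = 28.5 × (1/2)^2.5 ≈ 5.0381 ng/mL.
dipestatin: 17.6 × (1/2)^(39.5/40.9) = 17.6 × (1/2)^0.96577 ≈ 9.0113 ng/mL.
Ratio ≈ 5.0381 / 9.0113 ≈ 0.55909.

0.56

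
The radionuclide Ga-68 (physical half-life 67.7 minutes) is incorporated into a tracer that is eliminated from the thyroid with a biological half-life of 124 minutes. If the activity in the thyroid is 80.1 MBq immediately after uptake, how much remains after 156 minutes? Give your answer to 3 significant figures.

1/t_eff = 1/t_phys + 1/t_biol = 1/67.7 + 1/124 = 0.022836 per minute.
t_eff = 67.7 × 124 / (67.7 + 124) ≈ 43.791 minutes.
Remaining = 80.1 × (1/2)^(156/43.791) = 80.1 × (1/2)^3.5623 ≈ 6.7805 MBq.

6.78 MBq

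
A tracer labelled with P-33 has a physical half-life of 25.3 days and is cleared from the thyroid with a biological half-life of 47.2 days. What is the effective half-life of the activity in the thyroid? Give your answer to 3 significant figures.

1/t_eff = 1/t_phys + 1/t_biol = 1/25.3 + 1/47.2 = 0.060712 per day.
t_eff = 25.3 × 47.2 / (25.3 + 47.2) ≈ 16.471 days.

16.5 days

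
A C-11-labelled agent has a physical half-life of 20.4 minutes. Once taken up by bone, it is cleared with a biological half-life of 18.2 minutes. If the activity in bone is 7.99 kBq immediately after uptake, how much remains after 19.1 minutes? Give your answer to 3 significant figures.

2.02 kBq

1/t_eff = 1/t_phys + 1/t_biol = 1/20.4 + 1/18.2 = 0.10396 per minute.
t_eff = 20.4 × 18.2 / (20.4 + 18.2) ≈ 9.6187 minutes.
Remaining = 7.99 × (1/2)^(19.1/9.6187) = 7.99 × (1/2)^1.9857 ≈ 2.0174 kBq.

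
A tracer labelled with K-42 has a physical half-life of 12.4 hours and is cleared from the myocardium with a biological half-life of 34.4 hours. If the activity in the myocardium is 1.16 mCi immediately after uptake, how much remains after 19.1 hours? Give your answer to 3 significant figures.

1/t_eff = 1/t_phys + 1/t_biol = 1/12.4 + 1/34.4 = 0.10971 per hour.
t_eff = 12.4 × 34.4 / (12.4 + 34.4) ≈ 9.1145 hours.
Remaining = 1.16 × (1/2)^(19.1/9.1145) = 1.16 × (1/2)^2.0956 ≈ 0.27141 mCi.

0.271 mCi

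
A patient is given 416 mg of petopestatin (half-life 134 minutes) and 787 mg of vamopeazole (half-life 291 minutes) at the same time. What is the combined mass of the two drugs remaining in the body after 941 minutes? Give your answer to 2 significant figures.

87 mg

petopestatin: 416 × (1/2)^(941/134) = 416 × (1/2)^7.0224 ≈ 3.2 mg.
vamopeazole: 787 × (1/2)^(941/291) = 787 × (1/2)^3.2337 ≈ 83.664 mg.
Total = 3.2 + 83.664 ≈ 86.864 mg.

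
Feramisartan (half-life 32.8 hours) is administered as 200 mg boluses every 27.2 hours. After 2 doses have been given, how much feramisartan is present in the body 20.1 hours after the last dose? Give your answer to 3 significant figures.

204 mg

The 2 doses were given 47.3, 20.1 hours ago.
Total = 200·(1/2)^(47.3/32.8) + 200·(1/2)^(20.1/32.8)
      = 73.608 + 130.78 ≈ 204.39 mg.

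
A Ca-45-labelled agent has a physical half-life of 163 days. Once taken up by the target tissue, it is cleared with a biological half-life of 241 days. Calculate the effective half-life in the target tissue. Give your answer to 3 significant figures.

97.2 days

1/t_eff = 1/t_phys + 1/t_biol = 1/163 + 1/241 = 0.010284 per day.
t_eff = 163 × 241 / (163 + 241) ≈ 97.235 days.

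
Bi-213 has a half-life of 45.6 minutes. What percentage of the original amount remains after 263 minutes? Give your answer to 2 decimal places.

1.84%

n = 263/45.6 ≈ 5.7675 half-lives.
Fraction remaining = (1/2)^5.7675 ≈ 0.018357, i.e. 1.8357%.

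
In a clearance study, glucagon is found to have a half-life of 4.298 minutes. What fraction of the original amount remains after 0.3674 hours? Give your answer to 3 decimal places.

0.3674 hours = 22.044 minutes.
n = 22.044/4.298 ≈ 5.1289 half-lives.
Fraction remaining = (1/2)^5.1289 ≈ 0.028579.

0.029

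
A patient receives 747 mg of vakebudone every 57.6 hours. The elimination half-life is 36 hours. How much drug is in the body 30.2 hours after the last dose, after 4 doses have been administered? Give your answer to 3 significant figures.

616 mg

The 4 doses were given 203, 145.4, 87.8, 30.2 hours ago.
Total = 747·(1/2)^(203/36) + 747·(1/2)^(145.4/36) + 747·(1/2)^(87.8/36) + 747·(1/2)^(30.2/36)
      = 14.992 + 45.446 + 137.77 + 417.63 ≈ 615.83 mg.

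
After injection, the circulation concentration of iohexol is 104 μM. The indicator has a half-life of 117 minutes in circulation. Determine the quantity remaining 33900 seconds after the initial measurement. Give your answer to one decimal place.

Convert the elapsed time: 33900 seconds = 565 minutes.
Number of half-lives: n = 565/117 ≈ 4.8291.
Remaining = 104 × (1/2)^4.8291 = 104 × 0.035181 ≈ 3.6588 μM.

3.7 μM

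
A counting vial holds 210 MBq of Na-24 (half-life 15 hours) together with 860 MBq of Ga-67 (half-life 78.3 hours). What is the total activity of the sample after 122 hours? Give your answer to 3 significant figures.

Na-24: 210 × (1/2)^(122/15) = 210 × (1/2)^8.1333 ≈ 0.7479 MBq.
Ga-67: 860 × (1/2)^(122/78.3) = 860 × (1/2)^1.5581 ≈ 292.05 MBq.
Total = 0.7479 + 292.05 ≈ 292.8 MBq.

293 MBq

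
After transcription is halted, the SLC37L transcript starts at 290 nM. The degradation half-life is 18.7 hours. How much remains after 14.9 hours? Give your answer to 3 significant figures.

167 nM

Number of half-lives: n = 14.9/18.7 ≈ 0.79679.
Remaining = 290 × (1/2)^0.79679 = 290 × 0.57563 ≈ 166.93 nM.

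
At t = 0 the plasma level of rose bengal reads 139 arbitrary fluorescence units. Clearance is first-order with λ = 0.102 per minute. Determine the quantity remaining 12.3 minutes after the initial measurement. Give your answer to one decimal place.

t½ = ln 2 / λ = 0.69315 / 0.102 ≈ 6.7956 minutes.
Number of half-lives: n = 12.3/6.7956 ≈ 1.81.
Remaining = 139 × (1/2)^1.81 = 139 × 0.28519 ≈ 39.641 arbitrary fluorescence units.

39.6 arbitrary fluorescence units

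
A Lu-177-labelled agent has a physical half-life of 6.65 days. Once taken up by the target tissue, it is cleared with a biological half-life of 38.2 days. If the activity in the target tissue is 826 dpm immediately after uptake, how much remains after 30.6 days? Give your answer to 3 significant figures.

1/t_eff = 1/t_phys + 1/t_biol = 1/6.65 + 1/38.2 = 0.17655 per day.
t_eff = 6.65 × 38.2 / (6.65 + 38.2) ≈ 5.664 days.
Remaining = 826 × (1/2)^(30.6/5.664) = 826 × (1/2)^5.4026 ≈ 19.528 dpm.

19.5 dpm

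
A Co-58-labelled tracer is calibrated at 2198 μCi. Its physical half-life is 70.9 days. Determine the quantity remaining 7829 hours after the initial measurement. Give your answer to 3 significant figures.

90.6 μCi

Convert the elapsed time: 7829 hours = 326.208 days.
Number of half-lives: n = 326.208/70.9 ≈ 4.601.
Remaining = 2198 × (1/2)^4.601 = 2198 × 0.041207 ≈ 90.573 μCi.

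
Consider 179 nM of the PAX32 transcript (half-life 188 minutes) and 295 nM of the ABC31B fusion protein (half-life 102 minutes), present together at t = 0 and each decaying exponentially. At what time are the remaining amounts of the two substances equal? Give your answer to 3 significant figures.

161 minutes

Set 179·(1/2)^(t/188) = 295·(1/2)^(t/102).
Taking log₂: log₂(179/295) = t·(1/188 − 1/102).
log₂(0.60678) = -0.72076; 1/188 − 1/102 = -0.0044848.
t = -0.72076 / -0.0044848 ≈ 160.71 minutes.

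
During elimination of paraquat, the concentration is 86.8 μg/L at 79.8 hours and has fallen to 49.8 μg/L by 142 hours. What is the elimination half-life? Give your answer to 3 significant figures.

Over Δt = 142 − 79.8 = 62.2 hours, the level fell by a factor of 86.8/49.8 ≈ 1.743.
n = log₂(1.743) ≈ 0.80155 half-lives, so t½ = 62.2/0.80155 ≈ 77.6 hours.

77.6 hours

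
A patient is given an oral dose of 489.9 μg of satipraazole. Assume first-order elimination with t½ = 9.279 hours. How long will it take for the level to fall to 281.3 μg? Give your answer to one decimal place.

Fraction remaining = 281.3/489.9 ≈ 0.5742.
n = log₂(489.9/281.3) = ln(1.7416)/ln 2 ≈ 0.80038 half-lives.
t = n × t½ = 0.80038 × 9.279 ≈ 7.4267 hours.

7.4 hours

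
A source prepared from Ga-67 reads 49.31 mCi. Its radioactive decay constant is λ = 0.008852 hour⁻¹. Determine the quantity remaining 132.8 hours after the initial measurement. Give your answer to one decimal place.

t½ = ln 2 / λ = 0.69315 / 0.008852 ≈ 78.304 hours.
Number of half-lives: n = 132.8/78.304 ≈ 1.696.
Remaining = 49.31 × (1/2)^1.696 = 49.31 × 0.30865 ≈ 15.22 mCi.

15.2 mCi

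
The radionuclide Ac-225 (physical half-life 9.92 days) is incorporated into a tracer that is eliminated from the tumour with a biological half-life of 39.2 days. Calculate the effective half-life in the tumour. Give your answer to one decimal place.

1/t_eff = 1/t_phys + 1/t_biol = 1/9.92 + 1/39.2 = 0.12632 per day.
t_eff = 9.92 × 39.2 / (9.92 + 39.2) ≈ 7.9166 days.

7.9 days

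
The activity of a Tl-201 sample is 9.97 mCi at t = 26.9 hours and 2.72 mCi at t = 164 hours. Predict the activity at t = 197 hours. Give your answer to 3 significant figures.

Over Δt = 164 − 26.9 = 137.1 hours, the level fell by a factor of 9.97/2.72 ≈ 3.6654.
n = log₂(3.6654) ≈ 1.874 half-lives, so t½ = 137.1/1.874 ≈ 73.16 hours.
From t = 164 to t = 197: 2.72 × (1/2)^((197−164)/73.16) ≈ 1.9897 mCi.

1.99 mCi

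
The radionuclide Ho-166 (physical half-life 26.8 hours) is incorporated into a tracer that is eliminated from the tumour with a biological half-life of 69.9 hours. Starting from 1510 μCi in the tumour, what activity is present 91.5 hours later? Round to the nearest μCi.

57 μCi

1/t_eff = 1/t_phys + 1/t_biol = 1/26.8 + 1/69.9 = 0.05162 per hour.
t_eff = 26.8 × 69.9 / (26.8 + 69.9) ≈ 19.372 hours.
Remaining = 1510 × (1/2)^(91.5/19.372) = 1510 × (1/2)^4.7232 ≈ 57.168 μCi.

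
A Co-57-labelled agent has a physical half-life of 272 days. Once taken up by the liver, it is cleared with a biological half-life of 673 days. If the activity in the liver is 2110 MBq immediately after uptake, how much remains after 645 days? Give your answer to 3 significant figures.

210 MBq

1/t_eff = 1/t_phys + 1/t_biol = 1/272 + 1/673 = 0.0051624 per day.
t_eff = 272 × 673 / (272 + 673) ≈ 193.71 days.
Remaining = 2110 × (1/2)^(645/193.71) = 2110 × (1/2)^3.3297 ≈ 209.86 MBq.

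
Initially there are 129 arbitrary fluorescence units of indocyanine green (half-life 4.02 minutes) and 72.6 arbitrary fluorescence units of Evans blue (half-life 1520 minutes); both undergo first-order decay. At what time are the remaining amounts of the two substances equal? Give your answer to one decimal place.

Set 129·(1/2)^(t/4.02) = 72.6·(1/2)^(t/1520).
Taking log₂: log₂(129/72.6) = t·(1/4.02 − 1/1520).
log₂(1.7769) = 0.82933; 1/4.02 − 1/1520 = 0.2481.
t = 0.82933 / 0.2481 ≈ 3.3427 minutes.

3.3 minutes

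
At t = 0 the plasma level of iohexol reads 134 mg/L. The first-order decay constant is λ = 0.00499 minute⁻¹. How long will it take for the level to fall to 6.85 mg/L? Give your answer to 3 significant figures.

t½ = ln 2 / λ = 0.69315 / 0.00499 ≈ 138.91 minutes.
Fraction remaining = 6.85/134 ≈ 0.051119.
n = log₂(134/6.85) = ln(19.562)/ln 2 ≈ 4.29 half-lives.
t = n × t½ = 4.29 × 138.91 ≈ 595.91 minutes.

596 minutes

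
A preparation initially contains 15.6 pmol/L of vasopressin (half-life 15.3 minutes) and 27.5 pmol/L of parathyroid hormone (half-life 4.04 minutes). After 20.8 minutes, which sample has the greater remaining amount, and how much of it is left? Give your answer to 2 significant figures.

vasopressin: 15.6 × (1/2)^1.3595 ≈ 6.0797 pmol/L.
parathyroid hormone: 27.5 × (1/2)^5.1485 ≈ 0.77531 pmol/L.
Vasopressin has more remaining, at ≈ 6.0797 pmol/L.

vasopressin, 6.1 pmol/L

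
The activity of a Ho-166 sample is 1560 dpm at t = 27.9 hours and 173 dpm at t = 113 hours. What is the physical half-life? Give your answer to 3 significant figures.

Over Δt = 113 − 27.9 = 85.1 hours, the level fell by a factor of 1560/173 ≈ 9.0173.
n = log₂(9.0173) ≈ 3.1727 half-lives, so t½ = 85.1/3.1727 ≈ 26.823 hours.

26.8 hours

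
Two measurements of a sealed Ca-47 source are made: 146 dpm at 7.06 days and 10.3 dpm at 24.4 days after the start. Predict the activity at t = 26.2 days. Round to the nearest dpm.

8 dpm

Over Δt = 24.4 − 7.06 = 17.34 days, the level fell by a factor of 146/10.3 ≈ 14.175.
n = log₂(14.175) ≈ 3.8253 half-lives, so t½ = 17.34/3.8253 ≈ 4.533 days.
From t = 24.4 to t = 26.2: 10.3 × (1/2)^((26.2−24.4)/4.533) ≈ 7.8217 dpm.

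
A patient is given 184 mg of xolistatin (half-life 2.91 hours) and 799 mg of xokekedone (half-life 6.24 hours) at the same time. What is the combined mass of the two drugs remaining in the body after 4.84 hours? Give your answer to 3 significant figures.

xolistatin: 184 × (1/2)^(4.84/2.91) = 184 × (1/2)^1.6632 ≈ 58.095 mg.
xokekedone: 799 × (1/2)^(4.84/6.24) = 799 × (1/2)^0.77564 ≈ 466.72 mg.
Total = 58.095 + 466.72 ≈ 524.81 mg.

525 mg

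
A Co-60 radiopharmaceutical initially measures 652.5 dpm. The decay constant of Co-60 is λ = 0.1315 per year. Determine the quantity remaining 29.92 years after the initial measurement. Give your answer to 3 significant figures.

12.8 dpm

t½ = ln 2 / λ = 0.69315 / 0.1315 ≈ 5.2711 years.
Number of half-lives: n = 29.92/5.2711 ≈ 5.6763.
Remaining = 652.5 × (1/2)^5.6763 = 652.5 × 0.019556 ≈ 12.76 dpm.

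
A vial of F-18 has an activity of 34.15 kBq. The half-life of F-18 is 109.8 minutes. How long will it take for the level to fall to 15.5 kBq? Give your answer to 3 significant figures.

Fraction remaining = 15.5/34.15 ≈ 0.45388.
n = log₂(34.15/15.5) = ln(2.2032)/ln 2 ≈ 1.1396 half-lives.
t = n × t½ = 1.1396 × 109.8 ≈ 125.13 minutes.

125 minutes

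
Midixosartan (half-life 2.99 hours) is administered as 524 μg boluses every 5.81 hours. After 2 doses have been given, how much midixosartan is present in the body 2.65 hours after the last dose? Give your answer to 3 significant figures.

357 μg

The 2 doses were given 8.46, 2.65 hours ago.
Total = 524·(1/2)^(8.46/2.99) + 524·(1/2)^(2.65/2.99)
      = 73.72 + 283.49 ≈ 357.21 μg.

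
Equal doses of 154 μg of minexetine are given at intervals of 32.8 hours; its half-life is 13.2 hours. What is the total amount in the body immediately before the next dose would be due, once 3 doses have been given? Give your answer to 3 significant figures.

33.3 μg

The 3 doses were given 98.4, 65.6, 32.8 hours ago.
Total = 154·(1/2)^(98.4/13.2) + 154·(1/2)^(65.6/13.2) + 154·(1/2)^(32.8/13.2)
      = 0.87797 + 4.9147 + 27.511 ≈ 33.304 μg.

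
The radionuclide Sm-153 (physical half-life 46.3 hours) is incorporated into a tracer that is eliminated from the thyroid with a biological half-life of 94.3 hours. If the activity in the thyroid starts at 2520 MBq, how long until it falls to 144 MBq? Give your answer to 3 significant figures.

128 hours

1/t_eff = 1/t_phys + 1/t_biol = 1/46.3 + 1/94.3 = 0.032203 per hour.
t_eff = 46.3 × 94.3 / (46.3 + 94.3) ≈ 31.053 hours.
n = log₂(2520/144) ≈ 4.1293; t = 4.1293 × 31.053 ≈ 128.23 hours.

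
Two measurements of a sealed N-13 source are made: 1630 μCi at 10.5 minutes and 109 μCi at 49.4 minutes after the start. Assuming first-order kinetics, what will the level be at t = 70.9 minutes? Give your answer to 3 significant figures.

24.4 μCi

Over Δt = 49.4 − 10.5 = 38.9 minutes, the level fell by a factor of 1630/109 ≈ 14.954.
n = log₂(14.954) ≈ 3.9025 half-lives, so t½ = 38.9/3.9025 ≈ 9.968 minutes.
From t = 49.4 to t = 70.9: 109 × (1/2)^((70.9−49.4)/9.968) ≈ 24.442 μCi.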